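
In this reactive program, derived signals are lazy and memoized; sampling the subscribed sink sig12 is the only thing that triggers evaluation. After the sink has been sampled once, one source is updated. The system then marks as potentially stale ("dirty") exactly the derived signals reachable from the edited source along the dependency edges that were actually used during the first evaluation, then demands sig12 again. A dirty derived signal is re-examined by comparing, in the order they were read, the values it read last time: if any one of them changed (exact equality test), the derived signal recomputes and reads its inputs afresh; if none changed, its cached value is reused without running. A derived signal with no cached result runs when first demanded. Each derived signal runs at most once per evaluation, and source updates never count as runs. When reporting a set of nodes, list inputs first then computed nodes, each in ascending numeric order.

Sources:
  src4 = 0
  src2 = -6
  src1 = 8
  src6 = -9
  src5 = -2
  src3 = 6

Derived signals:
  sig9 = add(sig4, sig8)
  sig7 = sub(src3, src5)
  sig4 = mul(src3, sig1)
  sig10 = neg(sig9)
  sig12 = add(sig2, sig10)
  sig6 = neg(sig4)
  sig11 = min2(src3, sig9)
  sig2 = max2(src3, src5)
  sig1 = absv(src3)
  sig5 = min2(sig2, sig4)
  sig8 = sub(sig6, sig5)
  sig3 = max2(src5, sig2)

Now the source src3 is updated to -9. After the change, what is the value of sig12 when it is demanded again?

First demand of the output computes:
  sig1 = absv(6) = 6
  sig2 = max2(6, -2) = 6
  sig4 = mul(6, 6) = 36
  sig5 = min2(6, 36) = 6
  sig6 = neg(36) = -36
  sig8 = sub(-36, 6) = -42
  sig9 = add(36, -42) = -6
  sig10 = neg(-6) = 6
  sig12 = add(6, 6) = 12

After the edit, cleaning proceeds:
  sig1: a read changed (src3 6->-9) — executes, giving 9.
  sig2: a read changed (src3 6->-9) — executes, giving -2.
  sig4: a read changed (src3 6->-9; sig1 6->9) — executes, giving -81.
  sig5: a read changed (sig2 6->-2; sig4 36->-81) — executes, giving -81.
  sig6: a read changed (sig4 36->-81) — executes, giving 81.
  sig8: a read changed (sig6 -36->81; sig5 6->-81) — executes, giving 162.
  sig9: a read changed (sig4 36->-81; sig8 -42->162) — executes, giving 81.
  sig10: a read changed (sig9 -6->81) — executes, giving -81.
  sig12: a read changed (sig2 6->-2; sig10 6->-81) — executes, giving -83.

Demanding sig12 again yields -83.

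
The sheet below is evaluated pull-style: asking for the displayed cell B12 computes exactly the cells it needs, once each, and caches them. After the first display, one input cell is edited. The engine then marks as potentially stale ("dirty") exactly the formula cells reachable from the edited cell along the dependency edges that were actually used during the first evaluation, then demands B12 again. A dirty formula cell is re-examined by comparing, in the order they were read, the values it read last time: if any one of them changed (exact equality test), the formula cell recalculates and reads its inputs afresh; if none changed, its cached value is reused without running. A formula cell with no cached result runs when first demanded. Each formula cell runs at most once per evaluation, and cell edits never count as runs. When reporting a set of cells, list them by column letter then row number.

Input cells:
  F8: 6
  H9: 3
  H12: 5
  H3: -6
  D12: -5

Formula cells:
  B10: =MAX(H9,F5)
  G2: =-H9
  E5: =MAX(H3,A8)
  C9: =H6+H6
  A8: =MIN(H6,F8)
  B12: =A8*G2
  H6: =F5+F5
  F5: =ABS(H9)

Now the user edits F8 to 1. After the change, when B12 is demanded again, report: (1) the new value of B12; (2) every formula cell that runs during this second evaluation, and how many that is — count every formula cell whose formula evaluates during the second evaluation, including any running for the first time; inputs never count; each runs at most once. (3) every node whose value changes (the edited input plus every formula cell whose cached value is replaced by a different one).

First demand of the output computes:
  F5 = ABS(3) = 3
  G2 = -(3) = -3
  H6 = 3 + 3 = 6
  A8 = MIN(6, 6) = 6
  B12 = 6 * -3 = -18

After the edit, cleaning proceeds:
  A8: a read changed (F8 6->1) — executes, giving 1.
  B12: a read changed (A8 6->1) — executes, giving -3.

Demanding B12 again yields -3.
2 formula cells run: A8, B12.
The nodes whose values change: A8, B12, F8.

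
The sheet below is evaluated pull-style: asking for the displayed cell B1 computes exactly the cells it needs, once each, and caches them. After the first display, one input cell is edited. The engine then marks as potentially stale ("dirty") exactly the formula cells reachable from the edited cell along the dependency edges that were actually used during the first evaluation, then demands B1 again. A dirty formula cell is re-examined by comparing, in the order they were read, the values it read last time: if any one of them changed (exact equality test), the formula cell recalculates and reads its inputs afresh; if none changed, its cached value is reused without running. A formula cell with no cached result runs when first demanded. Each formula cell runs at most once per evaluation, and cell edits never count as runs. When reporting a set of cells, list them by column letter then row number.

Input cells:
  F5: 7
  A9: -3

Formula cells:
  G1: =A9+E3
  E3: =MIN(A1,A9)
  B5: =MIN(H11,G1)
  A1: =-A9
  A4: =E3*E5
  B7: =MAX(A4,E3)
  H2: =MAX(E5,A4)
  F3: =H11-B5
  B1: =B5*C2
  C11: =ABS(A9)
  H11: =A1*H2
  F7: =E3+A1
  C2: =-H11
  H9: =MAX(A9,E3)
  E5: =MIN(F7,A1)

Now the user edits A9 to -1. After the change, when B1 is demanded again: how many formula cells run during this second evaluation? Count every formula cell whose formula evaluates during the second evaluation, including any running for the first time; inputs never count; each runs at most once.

9 formula cells run: A1, A4, B1, B5, E3, E5, F7, G1, H11.
Note where the cutoff bites: H2 is checked, finds nothing changed, and keeps its cache.

First demand of the output computes:
  A1 = -(-3) = 3
  E3 = MIN(3, -3) = -3
  F7 = -3 + 3 = 0
  E5 = MIN(0, 3) = 0
  A4 = -3 * 0 = 0
  G1 = -3 + -3 = -6
  H2 = MAX(0, 0) = 0
  H11 = 3 * 0 = 0
  B5 = MIN(0, -6) = -6
  C2 = -(0) = 0
  B1 = -6 * 0 = 0

After the edit, cleaning proceeds:
  A1: a read changed (A9 -3->-1) — executes, giving 1.
  E3: a read changed (A1 3->1; A9 -3->-1) — executes, giving -1.
  F7: a read changed (E3 -3->-1; A1 3->1) — executes, giving 0 — identical to its old value.
  E5: a read changed (A1 3->1) — executes, giving 0 — identical to its old value.
  A4: a read changed (E3 -3->-1) — executes, giving 0 — identical to its old value.
  G1: a read changed (A9 -3->-1; E3 -3->-1) — executes, giving -2.
  H2: dirty, but its reads are unchanged (E5 unchanged, A4 unchanged); cached 0 stands.
  H11: a read changed (A1 3->1) — executes, giving 0 — identical to its old value.
  B5: a read changed (G1 -6->-2) — executes, giving -2.
  C2: dirty, but its reads are unchanged (H11 unchanged); cached 0 stands.
  B1: a read changed (B5 -6->-2) — executes, giving 0 — identical to its old value.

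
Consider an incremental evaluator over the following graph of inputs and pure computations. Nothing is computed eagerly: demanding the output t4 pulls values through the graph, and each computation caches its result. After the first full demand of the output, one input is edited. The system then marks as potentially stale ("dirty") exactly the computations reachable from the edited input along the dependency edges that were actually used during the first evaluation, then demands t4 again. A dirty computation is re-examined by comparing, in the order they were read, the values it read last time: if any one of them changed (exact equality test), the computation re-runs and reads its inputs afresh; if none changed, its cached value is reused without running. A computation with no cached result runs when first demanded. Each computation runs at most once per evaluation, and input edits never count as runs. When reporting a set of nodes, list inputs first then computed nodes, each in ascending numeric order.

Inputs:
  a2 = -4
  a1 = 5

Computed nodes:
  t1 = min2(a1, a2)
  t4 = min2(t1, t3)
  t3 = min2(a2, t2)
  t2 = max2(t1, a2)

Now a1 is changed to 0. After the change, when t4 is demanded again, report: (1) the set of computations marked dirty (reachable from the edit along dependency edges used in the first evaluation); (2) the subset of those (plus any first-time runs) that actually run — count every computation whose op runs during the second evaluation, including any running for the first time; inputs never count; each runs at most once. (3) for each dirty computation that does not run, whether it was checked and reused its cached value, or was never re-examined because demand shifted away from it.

Dirty set: t1, t2, t3, t4.
Run set: t1 (1 run).
Re-examined without running (cache reused): t2, t3, t4.
The important point: t1 recomputes to an identical value, and the output ends up unchanged.

Initial pass — values computed on the first demand:
  t1 = min2(5, -4) = -4
  t2 = max2(-4, -4) = -4
  t3 = min2(-4, -4) = -4
  t4 = min2(-4, -4) = -4

Second demand — change propagation:
  t1: re-runs because a1 5->0; new result -4 (unchanged).
  t2: re-examined; everything it read last time is the same (t1 unchanged, a2 unchanged) — cache -4 kept, no run.
  t3: re-examined; everything it read last time is the same (a2 unchanged, t2 unchanged) — cache -4 kept, no run.
  t4: re-examined; everything it read last time is the same (t1 unchanged, t3 unchanged) — cache -4 kept, no run.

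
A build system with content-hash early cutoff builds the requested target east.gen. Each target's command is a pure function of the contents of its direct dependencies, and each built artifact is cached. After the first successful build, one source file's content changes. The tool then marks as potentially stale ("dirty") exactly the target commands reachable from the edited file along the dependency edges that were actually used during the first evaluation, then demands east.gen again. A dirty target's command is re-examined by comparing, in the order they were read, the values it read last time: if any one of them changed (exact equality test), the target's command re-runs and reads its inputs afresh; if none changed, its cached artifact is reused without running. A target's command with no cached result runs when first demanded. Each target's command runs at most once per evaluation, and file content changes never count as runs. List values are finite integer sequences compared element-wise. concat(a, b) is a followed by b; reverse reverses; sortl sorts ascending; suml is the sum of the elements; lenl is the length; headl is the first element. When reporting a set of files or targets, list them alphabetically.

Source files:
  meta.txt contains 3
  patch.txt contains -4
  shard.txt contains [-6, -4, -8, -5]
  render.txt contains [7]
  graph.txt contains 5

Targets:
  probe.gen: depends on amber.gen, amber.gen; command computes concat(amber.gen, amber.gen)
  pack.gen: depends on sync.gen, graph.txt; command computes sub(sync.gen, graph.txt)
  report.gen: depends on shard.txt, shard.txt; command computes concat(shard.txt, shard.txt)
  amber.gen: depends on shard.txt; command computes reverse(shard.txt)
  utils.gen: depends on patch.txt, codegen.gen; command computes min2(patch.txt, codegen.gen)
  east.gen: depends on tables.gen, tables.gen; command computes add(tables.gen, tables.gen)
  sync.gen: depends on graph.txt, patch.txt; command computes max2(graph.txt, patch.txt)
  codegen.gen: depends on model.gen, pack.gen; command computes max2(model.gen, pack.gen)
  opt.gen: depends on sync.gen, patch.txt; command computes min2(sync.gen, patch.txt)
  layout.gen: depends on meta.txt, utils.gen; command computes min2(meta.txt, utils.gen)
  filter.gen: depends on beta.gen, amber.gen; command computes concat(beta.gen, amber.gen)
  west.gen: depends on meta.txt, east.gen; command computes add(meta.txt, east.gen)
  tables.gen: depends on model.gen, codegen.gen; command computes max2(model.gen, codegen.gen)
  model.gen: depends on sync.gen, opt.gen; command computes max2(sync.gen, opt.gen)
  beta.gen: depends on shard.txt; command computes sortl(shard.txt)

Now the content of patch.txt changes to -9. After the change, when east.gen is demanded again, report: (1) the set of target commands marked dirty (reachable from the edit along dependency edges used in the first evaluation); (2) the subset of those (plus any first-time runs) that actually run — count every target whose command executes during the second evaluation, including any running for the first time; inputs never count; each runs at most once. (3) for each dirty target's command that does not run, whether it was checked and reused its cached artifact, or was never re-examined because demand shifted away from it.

First evaluation (everything demanded from the output):
  sync.gen = max2(5, -4) = 5
  opt.gen = min2(5, -4) = -4
  model.gen = max2(5, -4) = 5
  pack.gen = sub(5, 5) = 0
  codegen.gen = max2(5, 0) = 5
  tables.gen = max2(5, 5) = 5
  east.gen = add(5, 5) = 10

Propagation after the edit:
  sync.gen: runs — patch.txt -4->-9; result 5 (same value as before).
  opt.gen: runs — patch.txt -4->-9; result -9.
  model.gen: runs — opt.gen -4->-9; result 5 (same value as before).
  pack.gen: checked — values it read are unchanged (sync.gen unchanged, graph.txt unchanged); reused cached 0 without running.
  codegen.gen: checked — values it read are unchanged (model.gen unchanged, pack.gen unchanged); reused cached 5 without running.
  tables.gen: checked — values it read are unchanged (model.gen unchanged, codegen.gen unchanged); reused cached 5 without running.
  east.gen: checked — values it read are unchanged (tables.gen unchanged, tables.gen unchanged); reused cached 10 without running.

Key observation: the cutoff stops propagation at pack.gen — its inputs' values are unchanged, so it reuses its cache.

Marked dirty: codegen.gen, east.gen, model.gen, opt.gen, pack.gen, sync.gen, tables.gen.
Target commands that run: model.gen, opt.gen, sync.gen — 3 in total.
Checked but reused from cache: codegen.gen, east.gen, pack.gen, tables.gen.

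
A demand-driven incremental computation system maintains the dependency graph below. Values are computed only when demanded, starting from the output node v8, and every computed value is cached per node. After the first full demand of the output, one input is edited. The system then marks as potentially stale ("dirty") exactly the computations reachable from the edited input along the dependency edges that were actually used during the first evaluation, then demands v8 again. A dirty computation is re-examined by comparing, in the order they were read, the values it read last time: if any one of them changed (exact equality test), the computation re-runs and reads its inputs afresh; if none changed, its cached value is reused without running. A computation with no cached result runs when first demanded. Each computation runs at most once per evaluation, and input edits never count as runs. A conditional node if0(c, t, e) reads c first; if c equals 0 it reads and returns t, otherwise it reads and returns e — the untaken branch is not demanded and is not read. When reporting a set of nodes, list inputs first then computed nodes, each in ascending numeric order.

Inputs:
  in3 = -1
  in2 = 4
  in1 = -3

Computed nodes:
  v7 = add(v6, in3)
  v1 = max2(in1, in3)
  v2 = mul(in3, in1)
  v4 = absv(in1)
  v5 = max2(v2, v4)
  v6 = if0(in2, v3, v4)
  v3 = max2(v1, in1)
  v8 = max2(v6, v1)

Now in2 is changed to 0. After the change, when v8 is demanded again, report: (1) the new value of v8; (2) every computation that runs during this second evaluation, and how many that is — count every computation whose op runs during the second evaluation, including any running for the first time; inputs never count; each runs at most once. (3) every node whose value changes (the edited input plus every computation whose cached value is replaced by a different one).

First evaluation (everything demanded from the output):
  v1 = max2(-3, -1) = -1
  v4 = absv(-3) = 3
  v6 = if0(in2=4 -> else branch v4) = 3
  v8 = max2(3, -1) = 3

Propagation after the edit:
  v3: demanded for the first time — runs, produces -1.
  v6: runs — in2 4->0; result -1.
  v8: runs — v6 3->-1; result -1.

Key observation: a condition flipped, so demand reaches new nodes — v3 runs for the first time.

New value of v8: -1.
Computations that run: v3, v6, v8 — 3 in total.
Values that change: in2, v6, v8.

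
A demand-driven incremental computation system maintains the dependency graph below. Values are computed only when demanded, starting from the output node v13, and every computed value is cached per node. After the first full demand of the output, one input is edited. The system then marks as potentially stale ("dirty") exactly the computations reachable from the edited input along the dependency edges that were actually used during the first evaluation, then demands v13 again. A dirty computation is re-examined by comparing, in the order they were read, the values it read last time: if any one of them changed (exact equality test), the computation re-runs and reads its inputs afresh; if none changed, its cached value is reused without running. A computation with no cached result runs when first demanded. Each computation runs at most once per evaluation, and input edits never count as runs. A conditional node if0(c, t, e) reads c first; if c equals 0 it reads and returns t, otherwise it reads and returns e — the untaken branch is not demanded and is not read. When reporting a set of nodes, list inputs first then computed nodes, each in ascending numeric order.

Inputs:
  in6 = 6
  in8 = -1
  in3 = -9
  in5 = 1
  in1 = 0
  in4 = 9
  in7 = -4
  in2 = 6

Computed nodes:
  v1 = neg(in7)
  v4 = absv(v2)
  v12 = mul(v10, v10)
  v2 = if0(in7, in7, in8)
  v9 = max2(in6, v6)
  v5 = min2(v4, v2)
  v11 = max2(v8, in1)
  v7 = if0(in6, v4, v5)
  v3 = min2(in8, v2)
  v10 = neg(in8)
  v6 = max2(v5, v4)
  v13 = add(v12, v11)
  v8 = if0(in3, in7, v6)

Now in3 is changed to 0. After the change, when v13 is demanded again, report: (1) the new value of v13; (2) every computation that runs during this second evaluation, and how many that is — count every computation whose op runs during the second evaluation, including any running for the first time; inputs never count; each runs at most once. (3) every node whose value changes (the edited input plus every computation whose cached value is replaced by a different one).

New value of v13: 1.
Computations that run: v8, v11, v13 — 3 in total.
Values that change: in3, v8, v11, v13.

First evaluation (everything demanded from the output):
  v2 = if0(in7=-4 -> else branch in8) = -1
  v4 = absv(-1) = 1
  v5 = min2(1, -1) = -1
  v6 = max2(-1, 1) = 1
  v8 = if0(in3=-9 -> else branch v6) = 1
  v10 = neg(-1) = 1
  v11 = max2(1, 0) = 1
  v12 = mul(1, 1) = 1
  v13 = add(1, 1) = 2

Propagation after the edit:
  v8: runs — in3 -9->0; result -4.
  v11: runs — v8 1->-4; result 0.
  v13: runs — v11 1->0; result 1.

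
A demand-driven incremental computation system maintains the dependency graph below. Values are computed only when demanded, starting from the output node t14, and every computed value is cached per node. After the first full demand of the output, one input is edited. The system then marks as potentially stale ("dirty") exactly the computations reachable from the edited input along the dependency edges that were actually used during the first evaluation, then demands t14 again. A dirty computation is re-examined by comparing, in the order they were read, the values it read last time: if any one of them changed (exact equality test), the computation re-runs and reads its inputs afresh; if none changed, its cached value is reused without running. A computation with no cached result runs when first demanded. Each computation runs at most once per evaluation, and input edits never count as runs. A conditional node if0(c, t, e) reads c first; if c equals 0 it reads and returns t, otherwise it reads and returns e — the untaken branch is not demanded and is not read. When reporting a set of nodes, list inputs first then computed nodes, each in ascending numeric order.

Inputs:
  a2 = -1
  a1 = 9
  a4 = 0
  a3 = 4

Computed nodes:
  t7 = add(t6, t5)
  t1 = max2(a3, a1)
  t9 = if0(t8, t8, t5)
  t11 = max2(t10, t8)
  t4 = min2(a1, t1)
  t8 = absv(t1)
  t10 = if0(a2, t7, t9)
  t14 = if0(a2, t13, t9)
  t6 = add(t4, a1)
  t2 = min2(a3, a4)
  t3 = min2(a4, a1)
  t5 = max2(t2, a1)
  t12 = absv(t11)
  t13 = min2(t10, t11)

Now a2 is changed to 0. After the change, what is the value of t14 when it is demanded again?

New value of t14: 27.
Key observation: a condition flipped, so demand reaches new nodes — t4, t6, t7, t10, t11, t13 run for the first time.

First evaluation (everything demanded from the output):
  t1 = max2(4, 9) = 9
  t2 = min2(4, 0) = 0
  t5 = max2(0, 9) = 9
  t8 = absv(9) = 9
  t9 = if0(t8=9 -> else branch t5) = 9
  t14 = if0(a2=-1 -> else branch t9) = 9

Propagation after the edit:
  t4: demanded for the first time — runs, produces 9.
  t6: demanded for the first time — runs, produces 18.
  t7: demanded for the first time — runs, produces 27.
  t10: demanded for the first time — runs, produces 27.
  t11: demanded for the first time — runs, produces 27.
  t13: demanded for the first time — runs, produces 27.
  t14: runs — a2 -1->0; result 27.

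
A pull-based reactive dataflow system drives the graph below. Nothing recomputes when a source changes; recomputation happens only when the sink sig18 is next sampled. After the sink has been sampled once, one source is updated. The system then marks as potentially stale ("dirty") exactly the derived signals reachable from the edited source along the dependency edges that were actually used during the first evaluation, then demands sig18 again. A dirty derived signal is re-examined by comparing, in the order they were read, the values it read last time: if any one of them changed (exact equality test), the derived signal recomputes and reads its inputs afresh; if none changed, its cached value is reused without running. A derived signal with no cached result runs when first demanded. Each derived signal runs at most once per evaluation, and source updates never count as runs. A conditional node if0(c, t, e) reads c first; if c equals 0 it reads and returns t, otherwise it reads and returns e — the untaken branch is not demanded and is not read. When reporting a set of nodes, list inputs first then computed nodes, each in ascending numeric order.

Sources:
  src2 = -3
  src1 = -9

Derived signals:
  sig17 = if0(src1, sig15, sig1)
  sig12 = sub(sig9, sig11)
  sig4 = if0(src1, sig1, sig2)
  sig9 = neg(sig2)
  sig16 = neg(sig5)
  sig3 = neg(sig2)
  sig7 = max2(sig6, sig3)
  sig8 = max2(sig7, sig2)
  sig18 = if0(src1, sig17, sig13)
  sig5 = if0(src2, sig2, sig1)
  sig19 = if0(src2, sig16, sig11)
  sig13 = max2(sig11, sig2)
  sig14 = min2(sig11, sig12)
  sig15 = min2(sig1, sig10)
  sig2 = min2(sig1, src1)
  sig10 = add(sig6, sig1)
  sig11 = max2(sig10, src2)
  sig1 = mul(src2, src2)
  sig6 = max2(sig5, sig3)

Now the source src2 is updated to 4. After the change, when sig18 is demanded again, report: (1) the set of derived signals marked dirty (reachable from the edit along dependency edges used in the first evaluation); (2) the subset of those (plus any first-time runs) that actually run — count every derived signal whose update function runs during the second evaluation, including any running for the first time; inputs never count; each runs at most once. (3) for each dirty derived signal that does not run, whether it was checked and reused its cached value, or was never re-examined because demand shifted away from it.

First evaluation (everything demanded from the output):
  sig1 = mul(-3, -3) = 9
  sig2 = min2(9, -9) = -9
  sig3 = neg(-9) = 9
  sig5 = if0(src2=-3 -> else branch sig1) = 9
  sig6 = max2(9, 9) = 9
  sig10 = add(9, 9) = 18
  sig11 = max2(18, -3) = 18
  sig13 = max2(18, -9) = 18
  sig18 = if0(src1=-9 -> else branch sig13) = 18

Propagation after the edit:
  sig1: runs — src2 -3->4; src2 -3->4; result 16.
  sig2: runs — sig1 9->16; result -9 (same value as before).
  sig3: checked — values it read are unchanged (sig2 unchanged); reused cached 9 without running.
  sig5: runs — src2 -3->4; sig1 9->16; result 16.
  sig6: runs — sig5 9->16; result 16.
  sig10: runs — sig6 9->16; sig1 9->16; result 32.
  sig11: runs — sig10 18->32; src2 -3->4; result 32.
  sig13: runs — sig11 18->32; result 32.
  sig18: runs — sig13 18->32; result 32.

Key observation: the cutoff stops propagation at sig3 — its inputs' values are unchanged, so it reuses its cache.

Marked dirty: sig1, sig2, sig3, sig5, sig6, sig10, sig11, sig13, sig18.
Derived signals that run: sig1, sig2, sig5, sig6, sig10, sig11, sig13, sig18 — 8 in total.
Checked but reused from cache: sig3.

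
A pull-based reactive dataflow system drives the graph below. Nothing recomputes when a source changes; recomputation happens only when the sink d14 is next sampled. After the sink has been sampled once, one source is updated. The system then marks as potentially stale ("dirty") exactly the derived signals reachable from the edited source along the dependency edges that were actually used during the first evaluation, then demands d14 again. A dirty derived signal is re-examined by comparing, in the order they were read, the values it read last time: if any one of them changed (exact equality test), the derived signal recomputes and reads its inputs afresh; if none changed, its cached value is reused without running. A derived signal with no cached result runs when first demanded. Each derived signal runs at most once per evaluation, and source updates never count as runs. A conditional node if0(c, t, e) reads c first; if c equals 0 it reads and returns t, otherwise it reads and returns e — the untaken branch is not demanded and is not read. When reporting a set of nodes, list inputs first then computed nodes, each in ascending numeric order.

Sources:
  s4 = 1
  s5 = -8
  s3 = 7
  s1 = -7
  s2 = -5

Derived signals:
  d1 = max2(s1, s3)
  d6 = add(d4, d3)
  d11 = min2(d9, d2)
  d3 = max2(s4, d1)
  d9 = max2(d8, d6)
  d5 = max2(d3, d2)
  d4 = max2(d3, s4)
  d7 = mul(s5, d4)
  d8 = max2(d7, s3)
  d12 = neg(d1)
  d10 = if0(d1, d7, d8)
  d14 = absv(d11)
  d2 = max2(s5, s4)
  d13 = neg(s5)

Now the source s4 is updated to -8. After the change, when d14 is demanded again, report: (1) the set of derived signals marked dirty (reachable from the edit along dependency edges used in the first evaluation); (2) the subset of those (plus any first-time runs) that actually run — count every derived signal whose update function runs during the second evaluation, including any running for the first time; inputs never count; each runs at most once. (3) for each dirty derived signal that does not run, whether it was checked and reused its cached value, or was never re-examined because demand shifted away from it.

Marked dirty: d2, d3, d4, d6, d7, d8, d9, d11, d14.
Derived signals that run: d2, d3, d4, d11, d14 — 5 in total.
Checked but reused from cache: d6, d7, d8, d9.
Key observation: the cutoff stops propagation at d6 — its inputs' values are unchanged, so it reuses its cache.

First evaluation (everything demanded from the output):
  d1 = max2(-7, 7) = 7
  d2 = max2(-8, 1) = 1
  d3 = max2(1, 7) = 7
  d4 = max2(7, 1) = 7
  d6 = add(7, 7) = 14
  d7 = mul(-8, 7) = -56
  d8 = max2(-56, 7) = 7
  d9 = max2(7, 14) = 14
  d11 = min2(14, 1) = 1
  d14 = absv(1) = 1

Propagation after the edit:
  d2: runs — s4 1->-8; result -8.
  d3: runs — s4 1->-8; result 7 (same value as before).
  d4: runs — s4 1->-8; result 7 (same value as before).
  d6: checked — values it read are unchanged (d4 unchanged, d3 unchanged); reused cached 14 without running.
  d7: checked — values it read are unchanged (s5 unchanged, d4 unchanged); reused cached -56 without running.
  d8: checked — values it read are unchanged (d7 unchanged, s3 unchanged); reused cached 7 without running.
  d9: checked — values it read are unchanged (d8 unchanged, d6 unchanged); reused cached 14 without running.
  d11: runs — d2 1->-8; result -8.
  d14: runs — d11 1->-8; result 8.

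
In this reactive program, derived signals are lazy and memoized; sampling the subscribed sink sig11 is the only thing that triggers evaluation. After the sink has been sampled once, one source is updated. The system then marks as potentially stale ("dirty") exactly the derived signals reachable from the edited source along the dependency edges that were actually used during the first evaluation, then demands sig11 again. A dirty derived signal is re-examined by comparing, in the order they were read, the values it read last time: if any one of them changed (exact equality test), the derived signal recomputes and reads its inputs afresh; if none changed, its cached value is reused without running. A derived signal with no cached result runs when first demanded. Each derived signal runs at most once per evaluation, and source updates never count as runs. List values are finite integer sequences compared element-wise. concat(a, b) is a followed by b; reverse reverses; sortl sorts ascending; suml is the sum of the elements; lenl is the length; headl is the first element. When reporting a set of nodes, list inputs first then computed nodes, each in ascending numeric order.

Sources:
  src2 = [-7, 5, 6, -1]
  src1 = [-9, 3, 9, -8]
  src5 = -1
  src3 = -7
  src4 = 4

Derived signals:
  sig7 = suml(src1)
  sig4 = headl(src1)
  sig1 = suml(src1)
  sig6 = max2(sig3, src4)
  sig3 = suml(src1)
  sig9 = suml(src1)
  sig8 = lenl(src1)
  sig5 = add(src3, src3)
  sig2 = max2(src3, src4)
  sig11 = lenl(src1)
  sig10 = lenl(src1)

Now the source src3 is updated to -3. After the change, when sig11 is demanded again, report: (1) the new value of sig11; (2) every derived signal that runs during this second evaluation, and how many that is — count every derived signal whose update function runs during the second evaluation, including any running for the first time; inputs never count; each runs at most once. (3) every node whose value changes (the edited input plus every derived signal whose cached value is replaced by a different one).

Demanding sig11 again yields 4.
0 derived signals run: none.
The nodes whose values change: src3.
Note the shortcut — src3 feeds only undemanded nodes, so no recomputation happens.

First demand of the output computes:
  sig11 = lenl([-9, 3, 9, -8]) = 4

After the edit, cleaning proceeds:
  src3 only reaches undemanded nodes; the second demand re-runs nothing.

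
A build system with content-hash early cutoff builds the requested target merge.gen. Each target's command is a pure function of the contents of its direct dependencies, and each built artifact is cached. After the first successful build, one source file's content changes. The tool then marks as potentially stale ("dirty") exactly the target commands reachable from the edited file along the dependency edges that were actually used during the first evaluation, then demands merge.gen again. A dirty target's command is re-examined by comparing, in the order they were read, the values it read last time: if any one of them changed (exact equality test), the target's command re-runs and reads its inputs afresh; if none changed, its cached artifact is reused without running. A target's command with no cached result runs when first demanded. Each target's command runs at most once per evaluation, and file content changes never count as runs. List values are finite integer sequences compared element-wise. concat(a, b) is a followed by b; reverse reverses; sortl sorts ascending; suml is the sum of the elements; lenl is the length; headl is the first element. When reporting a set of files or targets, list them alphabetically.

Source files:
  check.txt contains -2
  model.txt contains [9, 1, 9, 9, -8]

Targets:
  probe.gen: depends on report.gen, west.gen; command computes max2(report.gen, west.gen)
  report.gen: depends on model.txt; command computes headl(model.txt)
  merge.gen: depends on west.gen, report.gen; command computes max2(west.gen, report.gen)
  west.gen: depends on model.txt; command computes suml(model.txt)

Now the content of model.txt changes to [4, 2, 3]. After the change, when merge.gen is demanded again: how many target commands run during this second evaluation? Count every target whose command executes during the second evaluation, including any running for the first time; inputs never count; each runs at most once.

Target commands that run: merge.gen, report.gen, west.gen — 3 in total.

First evaluation (everything demanded from the output):
  report.gen = headl([9, 1, 9, 9, -8]) = 9
  west.gen = suml([9, 1, 9, 9, -8]) = 20
  merge.gen = max2(20, 9) = 20

Propagation after the edit:
  report.gen: runs — model.txt [9, 1, 9, 9, -8]->[4, 2, 3]; result 4.
  west.gen: runs — model.txt [9, 1, 9, 9, -8]->[4, 2, 3]; result 9.
  merge.gen: runs — west.gen 20->9; report.gen 9->4; result 9.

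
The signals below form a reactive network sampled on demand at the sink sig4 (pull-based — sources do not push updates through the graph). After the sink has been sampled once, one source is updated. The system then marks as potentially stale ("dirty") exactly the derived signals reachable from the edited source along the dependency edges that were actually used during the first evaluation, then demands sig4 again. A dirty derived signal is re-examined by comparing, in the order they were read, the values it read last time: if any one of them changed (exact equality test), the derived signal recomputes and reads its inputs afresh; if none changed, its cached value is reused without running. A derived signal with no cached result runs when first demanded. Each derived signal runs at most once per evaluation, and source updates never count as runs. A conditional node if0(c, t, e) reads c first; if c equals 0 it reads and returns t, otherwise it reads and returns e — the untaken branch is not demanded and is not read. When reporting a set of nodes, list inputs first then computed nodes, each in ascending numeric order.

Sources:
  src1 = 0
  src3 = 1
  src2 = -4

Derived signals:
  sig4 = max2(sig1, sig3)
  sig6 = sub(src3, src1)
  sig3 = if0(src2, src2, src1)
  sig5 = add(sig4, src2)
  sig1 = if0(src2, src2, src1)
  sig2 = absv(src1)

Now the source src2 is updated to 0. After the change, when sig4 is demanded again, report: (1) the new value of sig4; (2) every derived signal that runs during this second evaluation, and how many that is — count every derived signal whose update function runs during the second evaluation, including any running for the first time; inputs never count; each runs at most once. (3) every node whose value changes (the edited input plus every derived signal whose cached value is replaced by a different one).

sig4 now evaluates to 0.
Run set: sig1, sig3 (2 run).
Changed values: src2.
The important point: at sig4 every value read last time is unchanged, so the dirty flag clears without a run.

Initial pass — values computed on the first demand:
  sig1 = if0(src2=-4 -> else branch src1) = 0
  sig3 = if0(src2=-4 -> else branch src1) = 0
  sig4 = max2(0, 0) = 0

Second demand — change propagation:
  sig1: re-runs because src2 -4->0; new result 0 (unchanged).
  sig3: re-runs because src2 -4->0; new result 0 (unchanged).
  sig4: re-examined; everything it read last time is the same (sig1 unchanged, sig3 unchanged) — cache 0 kept, no run.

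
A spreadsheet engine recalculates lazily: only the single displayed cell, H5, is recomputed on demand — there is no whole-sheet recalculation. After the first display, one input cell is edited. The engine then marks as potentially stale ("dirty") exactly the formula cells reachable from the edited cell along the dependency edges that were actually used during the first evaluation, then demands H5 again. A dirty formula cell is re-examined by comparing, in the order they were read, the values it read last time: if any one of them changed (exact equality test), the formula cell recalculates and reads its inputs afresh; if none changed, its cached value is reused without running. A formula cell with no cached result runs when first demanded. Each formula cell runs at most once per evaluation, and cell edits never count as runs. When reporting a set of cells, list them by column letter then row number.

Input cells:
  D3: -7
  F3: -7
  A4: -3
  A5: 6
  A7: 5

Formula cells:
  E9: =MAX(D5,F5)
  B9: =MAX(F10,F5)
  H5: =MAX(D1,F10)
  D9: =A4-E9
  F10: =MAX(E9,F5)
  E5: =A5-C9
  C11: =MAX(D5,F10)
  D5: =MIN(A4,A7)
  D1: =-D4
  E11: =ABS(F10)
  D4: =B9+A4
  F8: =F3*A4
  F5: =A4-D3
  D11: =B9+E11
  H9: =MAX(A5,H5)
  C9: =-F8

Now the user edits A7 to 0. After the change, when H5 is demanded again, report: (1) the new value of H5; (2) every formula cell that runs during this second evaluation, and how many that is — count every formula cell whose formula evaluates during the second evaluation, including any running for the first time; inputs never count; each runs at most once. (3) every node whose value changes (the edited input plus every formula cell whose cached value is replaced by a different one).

First evaluation (everything demanded from the output):
  D5 = MIN(-3, 5) = -3
  F5 = -3 - -7 = 4
  E9 = MAX(-3, 4) = 4
  F10 = MAX(4, 4) = 4
  B9 = MAX(4, 4) = 4
  D4 = 4 + -3 = 1
  D1 = -(1) = -1
  H5 = MAX(-1, 4) = 4

Propagation after the edit:
  D5: runs — A7 5->0; result -3 (same value as before).
  E9: checked — values it read are unchanged (D5 unchanged, F5 unchanged); reused cached 4 without running.
  F10: checked — values it read are unchanged (E9 unchanged, F5 unchanged); reused cached 4 without running.
  B9: checked — values it read are unchanged (F10 unchanged, F5 unchanged); reused cached 4 without running.
  D4: checked — values it read are unchanged (B9 unchanged, A4 unchanged); reused cached 1 without running.
  D1: checked — values it read are unchanged (D4 unchanged); reused cached -1 without running.
  H5: checked — values it read are unchanged (D1 unchanged, F10 unchanged); reused cached 4 without running.

Key observation: the change is absorbed at D5 — it re-runs but produces the same value, and the output's value is unchanged.

New value of H5: 4.
Formula cells that run: D5 — 1 in total.
Values that change: A7.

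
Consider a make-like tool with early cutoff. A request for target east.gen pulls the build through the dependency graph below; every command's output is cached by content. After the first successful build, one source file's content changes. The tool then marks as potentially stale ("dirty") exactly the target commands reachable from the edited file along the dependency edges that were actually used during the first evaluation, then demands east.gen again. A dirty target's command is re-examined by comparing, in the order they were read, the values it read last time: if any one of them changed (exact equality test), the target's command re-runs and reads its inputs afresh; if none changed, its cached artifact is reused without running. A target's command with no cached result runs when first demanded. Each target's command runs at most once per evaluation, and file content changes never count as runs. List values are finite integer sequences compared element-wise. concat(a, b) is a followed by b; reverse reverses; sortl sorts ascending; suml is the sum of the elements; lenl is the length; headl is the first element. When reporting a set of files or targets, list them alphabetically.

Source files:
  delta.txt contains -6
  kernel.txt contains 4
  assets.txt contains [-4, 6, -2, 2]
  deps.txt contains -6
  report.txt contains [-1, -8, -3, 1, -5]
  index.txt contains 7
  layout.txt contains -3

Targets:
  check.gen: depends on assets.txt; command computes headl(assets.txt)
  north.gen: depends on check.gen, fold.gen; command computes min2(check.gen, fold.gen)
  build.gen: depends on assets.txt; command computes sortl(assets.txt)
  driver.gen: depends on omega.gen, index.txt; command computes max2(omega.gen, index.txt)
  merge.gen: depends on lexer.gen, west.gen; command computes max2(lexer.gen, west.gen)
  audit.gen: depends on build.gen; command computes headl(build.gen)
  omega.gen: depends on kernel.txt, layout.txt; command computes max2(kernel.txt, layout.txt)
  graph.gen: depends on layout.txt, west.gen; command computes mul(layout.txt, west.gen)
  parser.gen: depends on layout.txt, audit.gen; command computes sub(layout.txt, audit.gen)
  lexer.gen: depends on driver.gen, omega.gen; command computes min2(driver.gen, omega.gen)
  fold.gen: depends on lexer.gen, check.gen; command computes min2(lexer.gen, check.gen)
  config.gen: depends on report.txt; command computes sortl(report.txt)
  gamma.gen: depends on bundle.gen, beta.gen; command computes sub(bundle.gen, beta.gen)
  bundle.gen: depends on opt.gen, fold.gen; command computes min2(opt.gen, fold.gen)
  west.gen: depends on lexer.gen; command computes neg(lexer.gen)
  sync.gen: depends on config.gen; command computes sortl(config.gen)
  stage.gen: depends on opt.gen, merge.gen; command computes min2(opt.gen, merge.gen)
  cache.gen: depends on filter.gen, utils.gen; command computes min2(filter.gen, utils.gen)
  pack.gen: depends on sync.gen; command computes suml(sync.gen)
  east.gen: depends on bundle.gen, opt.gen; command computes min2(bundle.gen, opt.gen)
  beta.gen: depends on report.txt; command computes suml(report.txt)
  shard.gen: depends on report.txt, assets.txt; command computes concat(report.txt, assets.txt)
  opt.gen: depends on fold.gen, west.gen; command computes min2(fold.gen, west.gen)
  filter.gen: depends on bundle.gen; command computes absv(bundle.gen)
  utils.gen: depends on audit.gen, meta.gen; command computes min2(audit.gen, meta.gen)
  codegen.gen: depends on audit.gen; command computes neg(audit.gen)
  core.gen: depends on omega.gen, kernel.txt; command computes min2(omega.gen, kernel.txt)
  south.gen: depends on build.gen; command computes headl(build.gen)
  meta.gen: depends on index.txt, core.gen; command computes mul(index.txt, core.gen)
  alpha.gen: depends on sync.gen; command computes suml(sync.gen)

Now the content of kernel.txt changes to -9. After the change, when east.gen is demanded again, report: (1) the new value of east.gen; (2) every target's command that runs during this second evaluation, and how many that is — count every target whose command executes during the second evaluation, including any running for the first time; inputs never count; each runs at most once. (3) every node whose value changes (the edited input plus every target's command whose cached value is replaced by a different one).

Demanding east.gen again yields -4.
6 target commands run: driver.gen, fold.gen, lexer.gen, omega.gen, opt.gen, west.gen.
The nodes whose values change: kernel.txt, lexer.gen, omega.gen, west.gen.
Note where the cutoff bites: bundle.gen is checked, finds nothing changed, and keeps its cache.

First demand of the output computes:
  check.gen = headl([-4, 6, -2, 2]) = -4
  omega.gen = max2(4, -3) = 4
  driver.gen = max2(4, 7) = 7
  lexer.gen = min2(7, 4) = 4
  fold.gen = min2(4, -4) = -4
  west.gen = neg(4) = -4
  opt.gen = min2(-4, -4) = -4
  bundle.gen = min2(-4, -4) = -4
  east.gen = min2(-4, -4) = -4

After the edit, cleaning proceeds:
  omega.gen: a read changed (kernel.txt 4->-9) — executes, giving -3.
  driver.gen: a read changed (omega.gen 4->-3) — executes, giving 7 — identical to its old value.
  lexer.gen: a read changed (omega.gen 4->-3) — executes, giving -3.
  fold.gen: a read changed (lexer.gen 4->-3) — executes, giving -4 — identical to its old value.
  west.gen: a read changed (lexer.gen 4->-3) — executes, giving 3.
  opt.gen: a read changed (west.gen -4->3) — executes, giving -4 — identical to its old value.
  bundle.gen: dirty, but its reads are unchanged (opt.gen unchanged, fold.gen unchanged); cached -4 stands.
  east.gen: dirty, but its reads are unchanged (bundle.gen unchanged, opt.gen unchanged); cached -4 stands.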